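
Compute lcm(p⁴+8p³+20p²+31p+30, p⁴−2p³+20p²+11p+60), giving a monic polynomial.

Repeated division with remainder:
  p⁴+8p³+20p²+31p+30 = (p⁴−2p³+20p²+11p+60) + (10p³+20p−30)
  p⁴−2p³+20p²+11p+60 = ((1/10)p−1/5)(10p³+20p−30) + (18p²+18p+54)
  10p³+20p−30 = ((5/9)p−5/9)(18p²+18p+54) + (0)
Last nonzero remainder: 18p²+18p+54. Dividing through by 18 gives the monic gcd p²+p+3.
Then lcm(f, g) = f·g / gcd(f, g); expanding and making the result monic gives the answer.

p⁶+5p⁵+16p⁴+131p³+337p²+530p+600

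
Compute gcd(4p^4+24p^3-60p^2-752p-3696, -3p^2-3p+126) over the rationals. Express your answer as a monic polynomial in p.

p^2+p-42

Euclidean algorithm in ℚ[p]:
  4p^4+24p^3-60p^2-752p-3696 = (-(4/3)p^2-(20/3)p-88/3)(-3p^2-3p+126) + (0)
Last nonzero remainder: -3p^2-3p+126. Dividing through by -3 gives the monic gcd p^2+p-42.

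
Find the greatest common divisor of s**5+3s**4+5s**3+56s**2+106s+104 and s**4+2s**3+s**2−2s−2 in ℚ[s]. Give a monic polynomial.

s**2+2s+2

Repeated division with remainder:
  s**5+3s**4+5s**3+56s**2+106s+104 = (s+1)(s**4+2s**3+s**2−2s−2) + (2s**3+57s**2+110s+106)
  s**4+2s**3+s**2−2s−2 = ((1/2)s−53/4)(2s**3+57s**2+110s+106) + ((2805/4)s**2+(2805/2)s+2805/2)
  2s**3+57s**2+110s+106 = ((8/2805)s+212/2805)((2805/4)s**2+(2805/2)s+2805/2) + (0)
Last nonzero remainder: (2805/4)s**2+(2805/2)s+2805/2. Dividing through by 2805/4 gives the monic gcd s**2+2s+2.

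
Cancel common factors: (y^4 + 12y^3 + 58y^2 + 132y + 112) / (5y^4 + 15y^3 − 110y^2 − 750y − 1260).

(y^2 + 6y + 8)/(5y^2 − 15y − 90)

By polynomial division,
  y^4 + 12y^3 + 58y^2 + 132y + 112 = (1/5)(5y^4 + 15y^3 − 110y^2 − 750y − 1260) + (9y^3 + 80y^2 + 282y + 364)
  5y^4 + 15y^3 − 110y^2 − 750y − 1260 = ((5/9)y − 265/81)(9y^3 + 80y^2 + 282y + 364) + (−(400/81)y^2 − (800/27)y − 5600/81)
  9y^3 + 80y^2 + 282y + 364 = (−(729/400)y − 1053/200)(−(400/81)y^2 − (800/27)y − 5600/81) + (0)
Last nonzero remainder: −(400/81)y^2 − (800/27)y − 5600/81. Dividing through by −400/81 gives the monic gcd y^2 + 6y + 14.
Cancel y^2 + 6y + 14 from numerator and denominator to get the reduced form.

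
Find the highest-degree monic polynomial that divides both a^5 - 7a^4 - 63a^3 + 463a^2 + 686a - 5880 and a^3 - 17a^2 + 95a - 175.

a^2 - 12a + 35

Apply the Euclidean algorithm:
  a^5 - 7a^4 - 63a^3 + 463a^2 + 686a - 5880 = (a^2 + 10a + 12)(a^3 - 17a^2 + 95a - 175) + (-108a^2 + 1296a - 3780)
  a^3 - 17a^2 + 95a - 175 = (-(1/108)a + 5/108)(-108a^2 + 1296a - 3780) + (0)
Last nonzero remainder: -108a^2 + 1296a - 3780. Dividing through by -108 gives the monic gcd a^2 - 12a + 35.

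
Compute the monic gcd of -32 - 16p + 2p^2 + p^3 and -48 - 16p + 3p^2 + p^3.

Repeated division with remainder:
  p^3 + 2p^2 - 16p - 32 = (p^3 + 3p^2 - 16p - 48) + (-p^2 + 16)
  p^3 + 3p^2 - 16p - 48 = (-p - 3)(-p^2 + 16) + (0)
Last nonzero remainder: -p^2 + 16. Dividing through by -1 gives the monic gcd p^2 - 16.

-16 + p^2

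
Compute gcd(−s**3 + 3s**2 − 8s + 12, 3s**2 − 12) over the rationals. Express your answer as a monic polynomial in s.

s − 2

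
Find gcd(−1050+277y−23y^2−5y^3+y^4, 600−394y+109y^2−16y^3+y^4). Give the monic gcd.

−150+61y−12y^2+y^3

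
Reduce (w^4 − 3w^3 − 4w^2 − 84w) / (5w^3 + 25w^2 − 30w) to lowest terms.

(w^3 − 3w^2 − 4w − 84)/(5w^2 + 25w − 30)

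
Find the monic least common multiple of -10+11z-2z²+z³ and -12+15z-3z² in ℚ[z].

40-54z+19z²-6z³+z⁴

Repeated division with remainder:
  z³-2z²+11z-10 = (-(1/3)z-1)(-3z²+15z-12) + (22z-22)
  -3z²+15z-12 = (-(3/22)z+6/11)(22z-22) + (0)
Last nonzero remainder: 22z-22. Dividing through by 22 gives the monic gcd z-1.
Then lcm(f, g) = f·g / gcd(f, g); expanding and making the result monic gives the answer.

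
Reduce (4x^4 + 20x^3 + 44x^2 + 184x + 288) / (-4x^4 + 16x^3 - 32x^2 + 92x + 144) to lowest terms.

(-x^2 - 6x - 8)/(x^2 - 3x - 4)

Repeated division with remainder:
  4x^4 + 20x^3 + 44x^2 + 184x + 288 = (-1)(-4x^4 + 16x^3 - 32x^2 + 92x + 144) + (36x^3 + 12x^2 + 276x + 432)
  -4x^4 + 16x^3 - 32x^2 + 92x + 144 = (-(1/9)x + 13/27)(36x^3 + 12x^2 + 276x + 432) + (-(64/9)x^2 + (64/9)x - 64)
  36x^3 + 12x^2 + 276x + 432 = (-(81/16)x - 27/4)(-(64/9)x^2 + (64/9)x - 64) + (0)
Last nonzero remainder: -(64/9)x^2 + (64/9)x - 64. Dividing through by -64/9 gives the monic gcd x^2 - x + 9.
Cancel x^2 - x + 9 from numerator and denominator to get the reduced form.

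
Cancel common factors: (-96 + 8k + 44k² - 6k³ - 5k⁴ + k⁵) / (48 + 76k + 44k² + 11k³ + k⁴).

(-24 + 26k - 9k² + k³)/(12 + 7k + k²)

Euclidean algorithm in ℚ[k]:
  k⁵ - 5k⁴ - 6k³ + 44k² + 8k - 96 = (k - 16)(k⁴ + 11k³ + 44k² + 76k + 48) + (126k³ + 672k² + 1176k + 672)
  k⁴ + 11k³ + 44k² + 76k + 48 = ((1/126)k + 17/378)(126k³ + 672k² + 1176k + 672) + ((40/9)k² + (160/9)k + 160/9)
  126k³ + 672k² + 1176k + 672 = ((567/20)k + 189/5)((40/9)k² + (160/9)k + 160/9) + (0)
Last nonzero remainder: (40/9)k² + (160/9)k + 160/9. Dividing through by 40/9 gives the monic gcd k² + 4k + 4.
Cancel k² + 4k + 4 from numerator and denominator to get the reduced form.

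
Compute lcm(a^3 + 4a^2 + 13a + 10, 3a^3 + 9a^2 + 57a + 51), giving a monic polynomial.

a^5 + 6a^4 + 38a^3 + 104a^2 + 241a + 170

Euclidean algorithm in ℚ[a]:
  a^3 + 4a^2 + 13a + 10 = (1/3)(3a^3 + 9a^2 + 57a + 51) + (a^2 − 6a − 7)
  3a^3 + 9a^2 + 57a + 51 = (3a + 27)(a^2 − 6a − 7) + (240a + 240)
  a^2 − 6a − 7 = ((1/240)a − 7/240)(240a + 240) + (0)
Last nonzero remainder: 240a + 240. Dividing through by 240 gives the monic gcd a + 1.
Then lcm(f, g) = f·g / gcd(f, g); expanding and making the result monic gives the answer.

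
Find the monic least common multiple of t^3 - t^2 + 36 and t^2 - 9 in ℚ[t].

t^4 - 4t^3 + 3t^2 + 36t - 108

Repeated division with remainder:
  t^3 - t^2 + 36 = (t - 1)(t^2 - 9) + (9t + 27)
  t^2 - 9 = ((1/9)t - 1/3)(9t + 27) + (0)
Last nonzero remainder: 9t + 27. Dividing through by 9 gives the monic gcd t + 3.
Then lcm(f, g) = f·g / gcd(f, g); expanding and making the result monic gives the answer.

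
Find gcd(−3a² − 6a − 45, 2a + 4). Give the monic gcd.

Apply the Euclidean algorithm:
  −3a² − 6a − 45 = (−(3/2)a)(2a + 4) + (−45)
  2a + 4 = (−(2/45)a − 4/45)(−45) + (0)
The last nonzero remainder is the constant −45, so the polynomials are coprime and gcd = 1.

1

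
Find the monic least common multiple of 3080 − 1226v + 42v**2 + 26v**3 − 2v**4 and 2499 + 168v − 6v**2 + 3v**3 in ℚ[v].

Euclidean algorithm in ℚ[v]:
  −2v**4 + 26v**3 + 42v**2 − 1226v + 3080 = (−(2/3)v + 22/3)(3v**3 − 6v**2 + 168v + 2499) + (198v**2 − 792v − 15246)
  3v**3 − 6v**2 + 168v + 2499 = ((1/66)v + 1/33)(198v**2 − 792v − 15246) + (423v + 2961)
  198v**2 − 792v − 15246 = ((22/47)v − 242/47)(423v + 2961) + (0)
Last nonzero remainder: 423v + 2961. Dividing through by 423 gives the monic gcd v + 7.
Then lcm(f, g) = f·g / gcd(f, g); expanding and making the result monic gives the answer.

−183260 + 86807v − 9556v**2 − 745v**3 + 215v**4 − 22v**5 + v**6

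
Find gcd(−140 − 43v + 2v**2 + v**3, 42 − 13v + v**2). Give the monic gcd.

−7 + v

By polynomial division,
  v**3 + 2v**2 − 43v − 140 = (v + 15)(v**2 − 13v + 42) + (110v − 770)
  v**2 − 13v + 42 = ((1/110)v − 3/55)(110v − 770) + (0)
Last nonzero remainder: 110v − 770. Dividing through by 110 gives the monic gcd v − 7.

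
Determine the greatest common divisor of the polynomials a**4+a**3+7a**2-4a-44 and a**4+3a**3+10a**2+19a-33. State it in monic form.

a**2+a+11

Apply the Euclidean algorithm:
  a**4+a**3+7a**2-4a-44 = (a**4+3a**3+10a**2+19a-33) + (-2a**3-3a**2-23a-11)
  a**4+3a**3+10a**2+19a-33 = (-(1/2)a-3/4)(-2a**3-3a**2-23a-11) + (-(15/4)a**2-(15/4)a-165/4)
  -2a**3-3a**2-23a-11 = ((8/15)a+4/15)(-(15/4)a**2-(15/4)a-165/4) + (0)
Last nonzero remainder: -(15/4)a**2-(15/4)a-165/4. Dividing through by -15/4 gives the monic gcd a**2+a+11.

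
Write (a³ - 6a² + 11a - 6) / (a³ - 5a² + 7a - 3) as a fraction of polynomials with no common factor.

(a - 2)/(a - 1)

By polynomial division,
  a³ - 6a² + 11a - 6 = (a³ - 5a² + 7a - 3) + (-a² + 4a - 3)
  a³ - 5a² + 7a - 3 = (-a + 1)(-a² + 4a - 3) + (0)
Last nonzero remainder: -a² + 4a - 3. Dividing through by -1 gives the monic gcd a² - 4a + 3.
Cancel a² - 4a + 3 from numerator and denominator to get the reduced form.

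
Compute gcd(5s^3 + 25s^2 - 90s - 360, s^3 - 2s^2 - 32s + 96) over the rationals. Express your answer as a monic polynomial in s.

s^2 + 2s - 24

Euclidean algorithm in ℚ[s]:
  5s^3 + 25s^2 - 90s - 360 = (5)(s^3 - 2s^2 - 32s + 96) + (35s^2 + 70s - 840)
  s^3 - 2s^2 - 32s + 96 = ((1/35)s - 4/35)(35s^2 + 70s - 840) + (0)
Last nonzero remainder: 35s^2 + 70s - 840. Dividing through by 35 gives the monic gcd s^2 + 2s - 24.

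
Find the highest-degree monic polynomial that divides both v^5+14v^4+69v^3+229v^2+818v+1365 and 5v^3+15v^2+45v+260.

Euclidean algorithm in ℚ[v]:
  v^5+14v^4+69v^3+229v^2+818v+1365 = ((1/5)v^2+(11/5)v+27/5)(5v^3+15v^2+45v+260) + (-3v^2+3v-39)
  5v^3+15v^2+45v+260 = (-(5/3)v-20/3)(-3v^2+3v-39) + (0)
Last nonzero remainder: -3v^2+3v-39. Dividing through by -3 gives the monic gcd v^2-v+13.

v^2-v+13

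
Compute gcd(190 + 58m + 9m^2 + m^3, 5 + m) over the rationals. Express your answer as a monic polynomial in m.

5 + m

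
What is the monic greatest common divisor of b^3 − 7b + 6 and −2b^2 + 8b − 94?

Apply the Euclidean algorithm:
  b^3 − 7b + 6 = (−(1/2)b − 2)(−2b^2 + 8b − 94) + (−38b − 182)
  −2b^2 + 8b − 94 = ((1/19)b − 167/361)(−38b − 182) + (−64328/361)
  −38b − 182 = ((6859/32164)b + 32851/32164)(−64328/361) + (0)
The last nonzero remainder is the constant −64328/361, so the polynomials are coprime and gcd = 1.

1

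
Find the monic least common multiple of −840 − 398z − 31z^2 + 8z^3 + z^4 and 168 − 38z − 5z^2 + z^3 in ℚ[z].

Repeated division with remainder:
  z^4 + 8z^3 − 31z^2 − 398z − 840 = (z + 13)(z^3 − 5z^2 − 38z + 168) + (72z^2 − 72z − 3024)
  z^3 − 5z^2 − 38z + 168 = ((1/72)z − 1/18)(72z^2 − 72z − 3024) + (0)
Last nonzero remainder: 72z^2 − 72z − 3024. Dividing through by 72 gives the monic gcd z^2 − z − 42.
Then lcm(f, g) = f·g / gcd(f, g); expanding and making the result monic gives the answer.

3360 + 752z − 274z^2 − 63z^3 + 4z^4 + z^5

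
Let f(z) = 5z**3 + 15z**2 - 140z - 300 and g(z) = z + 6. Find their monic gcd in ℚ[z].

By polynomial division,
  5z**3 + 15z**2 - 140z - 300 = (5z**2 - 15z - 50)(z + 6) + (0)
The last nonzero remainder z + 6 is already monic.

z + 6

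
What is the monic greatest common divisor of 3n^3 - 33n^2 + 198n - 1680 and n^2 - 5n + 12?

1

By polynomial division,
  3n^3 - 33n^2 + 198n - 1680 = (3n - 18)(n^2 - 5n + 12) + (72n - 1464)
  n^2 - 5n + 12 = ((1/72)n + 23/108)(72n - 1464) + (2914/9)
  72n - 1464 = ((324/1457)n - 6588/1457)(2914/9) + (0)
The last nonzero remainder is the constant 2914/9, so the polynomials are coprime and gcd = 1.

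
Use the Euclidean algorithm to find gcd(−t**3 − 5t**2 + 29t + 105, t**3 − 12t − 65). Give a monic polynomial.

t − 5

Repeated division with remainder:
  −t**3 − 5t**2 + 29t + 105 = (−1)(t**3 − 12t − 65) + (−5t**2 + 17t + 40)
  t**3 − 12t − 65 = (−(1/5)t − 17/25)(−5t**2 + 17t + 40) + ((189/25)t − 189/5)
  −5t**2 + 17t + 40 = (−(125/189)t − 200/189)((189/25)t − 189/5) + (0)
Last nonzero remainder: (189/25)t − 189/5. Dividing through by 189/25 gives the monic gcd t − 5.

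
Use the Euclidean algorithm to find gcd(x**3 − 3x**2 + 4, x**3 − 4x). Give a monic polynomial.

Euclidean algorithm in ℚ[x]:
  x**3 − 3x**2 + 4 = (x**3 − 4x) + (−3x**2 + 4x + 4)
  x**3 − 4x = (−(1/3)x − 4/9)(−3x**2 + 4x + 4) + (−(8/9)x + 16/9)
  −3x**2 + 4x + 4 = ((27/8)x + 9/4)(−(8/9)x + 16/9) + (0)
Last nonzero remainder: −(8/9)x + 16/9. Dividing through by −8/9 gives the monic gcd x − 2.

x − 2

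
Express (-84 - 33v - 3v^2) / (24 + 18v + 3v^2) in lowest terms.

By polynomial division,
  -3v^2 - 33v - 84 = (-1)(3v^2 + 18v + 24) + (-15v - 60)
  3v^2 + 18v + 24 = (-(1/5)v - 2/5)(-15v - 60) + (0)
Last nonzero remainder: -15v - 60. Dividing through by -15 gives the monic gcd v + 4.
Cancel v + 4 from numerator and denominator to get the reduced form.

(-7 - v)/(2 + v)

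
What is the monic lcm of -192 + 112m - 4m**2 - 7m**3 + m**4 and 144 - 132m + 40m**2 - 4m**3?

Euclidean algorithm in ℚ[m]:
  m**4 - 7m**3 - 4m**2 + 112m - 192 = (-(1/4)m - 3/4)(-4m**3 + 40m**2 - 132m + 144) + (-7m**2 + 49m - 84)
  -4m**3 + 40m**2 - 132m + 144 = ((4/7)m - 12/7)(-7m**2 + 49m - 84) + (0)
Last nonzero remainder: -7m**2 + 49m - 84. Dividing through by -7 gives the monic gcd m**2 - 7m + 12.
Then lcm(f, g) = f·g / gcd(f, g); expanding and making the result monic gives the answer.

576 - 528m + 124m**2 + 17m**3 - 10m**4 + m**5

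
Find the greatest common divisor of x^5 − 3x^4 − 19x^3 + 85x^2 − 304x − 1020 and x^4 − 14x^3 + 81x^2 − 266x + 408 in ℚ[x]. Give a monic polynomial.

x^3 − 10x^2 + 41x − 102

Repeated division with remainder:
  x^5 − 3x^4 − 19x^3 + 85x^2 − 304x − 1020 = (x + 11)(x^4 − 14x^3 + 81x^2 − 266x + 408) + (54x^3 − 540x^2 + 2214x − 5508)
  x^4 − 14x^3 + 81x^2 − 266x + 408 = ((1/54)x − 2/27)(54x^3 − 540x^2 + 2214x − 5508) + (0)
Last nonzero remainder: 54x^3 − 540x^2 + 2214x − 5508. Dividing through by 54 gives the monic gcd x^3 − 10x^2 + 41x − 102.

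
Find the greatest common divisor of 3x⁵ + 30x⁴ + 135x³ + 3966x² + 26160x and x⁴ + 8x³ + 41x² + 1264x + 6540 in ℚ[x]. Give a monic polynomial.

x³ + 2x² + 29x + 1090

By polynomial division,
  3x⁵ + 30x⁴ + 135x³ + 3966x² + 26160x = (3x + 6)(x⁴ + 8x³ + 41x² + 1264x + 6540) + (-36x³ - 72x² - 1044x - 39240)
  x⁴ + 8x³ + 41x² + 1264x + 6540 = (-(1/36)x - 1/6)(-36x³ - 72x² - 1044x - 39240) + (0)
Last nonzero remainder: -36x³ - 72x² - 1044x - 39240. Dividing through by -36 gives the monic gcd x³ + 2x² + 29x + 1090.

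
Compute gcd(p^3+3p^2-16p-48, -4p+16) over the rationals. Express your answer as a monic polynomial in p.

By polynomial division,
  p^3+3p^2-16p-48 = (-(1/4)p^2-(7/4)p-3)(-4p+16) + (0)
Last nonzero remainder: -4p+16. Dividing through by -4 gives the monic gcd p-4.

p-4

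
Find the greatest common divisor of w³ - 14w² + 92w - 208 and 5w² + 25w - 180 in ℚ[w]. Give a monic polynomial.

w - 4

Apply the Euclidean algorithm:
  w³ - 14w² + 92w - 208 = ((1/5)w - 19/5)(5w² + 25w - 180) + (223w - 892)
  5w² + 25w - 180 = ((5/223)w + 45/223)(223w - 892) + (0)
Last nonzero remainder: 223w - 892. Dividing through by 223 gives the monic gcd w - 4.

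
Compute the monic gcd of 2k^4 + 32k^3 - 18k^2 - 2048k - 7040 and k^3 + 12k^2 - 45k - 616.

k^2 + 19k + 88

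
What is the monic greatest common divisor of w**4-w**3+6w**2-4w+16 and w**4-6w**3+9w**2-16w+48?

Euclidean algorithm in ℚ[w]:
  w**4-w**3+6w**2-4w+16 = (w**4-6w**3+9w**2-16w+48) + (5w**3-3w**2+12w-32)
  w**4-6w**3+9w**2-16w+48 = ((1/5)w-27/25)(5w**3-3w**2+12w-32) + ((84/25)w**2+(84/25)w+336/25)
  5w**3-3w**2+12w-32 = ((125/84)w-50/21)((84/25)w**2+(84/25)w+336/25) + (0)
Last nonzero remainder: (84/25)w**2+(84/25)w+336/25. Dividing through by 84/25 gives the monic gcd w**2+w+4.

w**2+w+4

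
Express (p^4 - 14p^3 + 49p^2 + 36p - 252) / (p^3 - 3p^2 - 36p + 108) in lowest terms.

(p^2 - 5p - 14)/(p + 6)

Repeated division with remainder:
  p^4 - 14p^3 + 49p^2 + 36p - 252 = (p - 11)(p^3 - 3p^2 - 36p + 108) + (52p^2 - 468p + 936)
  p^3 - 3p^2 - 36p + 108 = ((1/52)p + 3/26)(52p^2 - 468p + 936) + (0)
Last nonzero remainder: 52p^2 - 468p + 936. Dividing through by 52 gives the monic gcd p^2 - 9p + 18.
Cancel p^2 - 9p + 18 from numerator and denominator to get the reduced form.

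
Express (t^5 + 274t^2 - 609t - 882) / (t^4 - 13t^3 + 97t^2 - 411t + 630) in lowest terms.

Repeated division with remainder:
  t^5 + 274t^2 - 609t - 882 = (t + 13)(t^4 - 13t^3 + 97t^2 - 411t + 630) + (72t^3 - 576t^2 + 4104t - 9072)
  t^4 - 13t^3 + 97t^2 - 411t + 630 = ((1/72)t - 5/72)(72t^3 - 576t^2 + 4104t - 9072) + (0)
Last nonzero remainder: 72t^3 - 576t^2 + 4104t - 9072. Dividing through by 72 gives the monic gcd t^3 - 8t^2 + 57t - 126.
Cancel t^3 - 8t^2 + 57t - 126 from numerator and denominator to get the reduced form.

(t^2 + 8t + 7)/(t - 5)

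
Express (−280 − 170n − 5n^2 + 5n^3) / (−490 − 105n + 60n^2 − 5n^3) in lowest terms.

Apply the Euclidean algorithm:
  5n^3 − 5n^2 − 170n − 280 = (−1)(−5n^3 + 60n^2 − 105n − 490) + (55n^2 − 275n − 770)
  −5n^3 + 60n^2 − 105n − 490 = (−(1/11)n + 7/11)(55n^2 − 275n − 770) + (0)
Last nonzero remainder: 55n^2 − 275n − 770. Dividing through by 55 gives the monic gcd n^2 − 5n − 14.
Cancel n^2 − 5n − 14 from numerator and denominator to get the reduced form.

(−4 − n)/(−7 + n)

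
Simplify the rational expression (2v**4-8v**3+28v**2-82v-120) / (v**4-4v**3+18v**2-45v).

Euclidean algorithm in ℚ[v]:
  2v**4-8v**3+28v**2-82v-120 = (2)(v**4-4v**3+18v**2-45v) + (-8v**2+8v-120)
  v**4-4v**3+18v**2-45v = (-(1/8)v**2+(3/8)v)(-8v**2+8v-120) + (0)
Last nonzero remainder: -8v**2+8v-120. Dividing through by -8 gives the monic gcd v**2-v+15.
Cancel v**2-v+15 from numerator and denominator to get the reduced form.

(2v**2-6v-8)/(v**2-3v)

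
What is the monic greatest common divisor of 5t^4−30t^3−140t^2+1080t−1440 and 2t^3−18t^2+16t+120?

Repeated division with remainder:
  5t^4−30t^3−140t^2+1080t−1440 = ((5/2)t+15/2)(2t^3−18t^2+16t+120) + (−45t^2+660t−2340)
  2t^3−18t^2+16t+120 = (−(2/45)t−34/135)(−45t^2+660t−2340) + ((704/9)t−1408/3)
  −45t^2+660t−2340 = (−(405/704)t+1755/352)((704/9)t−1408/3) + (0)
Last nonzero remainder: (704/9)t−1408/3. Dividing through by 704/9 gives the monic gcd t−6.

t−6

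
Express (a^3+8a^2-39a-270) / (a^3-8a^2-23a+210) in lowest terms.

(a+9)/(a-7)

By polynomial division,
  a^3+8a^2-39a-270 = (a^3-8a^2-23a+210) + (16a^2-16a-480)
  a^3-8a^2-23a+210 = ((1/16)a-7/16)(16a^2-16a-480) + (0)
Last nonzero remainder: 16a^2-16a-480. Dividing through by 16 gives the monic gcd a^2-a-30.
Cancel a^2-a-30 from numerator and denominator to get the reduced form.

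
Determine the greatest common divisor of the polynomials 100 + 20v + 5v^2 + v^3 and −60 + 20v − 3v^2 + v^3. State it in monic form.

Apply the Euclidean algorithm:
  v^3 + 5v^2 + 20v + 100 = (v^3 − 3v^2 + 20v − 60) + (8v^2 + 160)
  v^3 − 3v^2 + 20v − 60 = ((1/8)v − 3/8)(8v^2 + 160) + (0)
Last nonzero remainder: 8v^2 + 160. Dividing through by 8 gives the monic gcd v^2 + 20.

20 + v^2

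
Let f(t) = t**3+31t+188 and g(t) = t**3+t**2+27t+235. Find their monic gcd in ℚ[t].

Euclidean algorithm in ℚ[t]:
  t**3+31t+188 = (t**3+t**2+27t+235) + (-t**2+4t-47)
  t**3+t**2+27t+235 = (-t-5)(-t**2+4t-47) + (0)
Last nonzero remainder: -t**2+4t-47. Dividing through by -1 gives the monic gcd t**2-4t+47.

t**2-4t+47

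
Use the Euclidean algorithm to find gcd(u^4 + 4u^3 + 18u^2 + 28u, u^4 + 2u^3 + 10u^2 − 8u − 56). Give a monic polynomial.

u^3 + 4u^2 + 18u + 28

Euclidean algorithm in ℚ[u]:
  u^4 + 4u^3 + 18u^2 + 28u = (u^4 + 2u^3 + 10u^2 − 8u − 56) + (2u^3 + 8u^2 + 36u + 56)
  u^4 + 2u^3 + 10u^2 − 8u − 56 = ((1/2)u − 1)(2u^3 + 8u^2 + 36u + 56) + (0)
Last nonzero remainder: 2u^3 + 8u^2 + 36u + 56. Dividing through by 2 gives the monic gcd u^3 + 4u^2 + 18u + 28.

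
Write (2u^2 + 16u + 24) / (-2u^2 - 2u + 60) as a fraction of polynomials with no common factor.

Apply the Euclidean algorithm:
  2u^2 + 16u + 24 = (-1)(-2u^2 - 2u + 60) + (14u + 84)
  -2u^2 - 2u + 60 = (-(1/7)u + 5/7)(14u + 84) + (0)
Last nonzero remainder: 14u + 84. Dividing through by 14 gives the monic gcd u + 6.
Cancel u + 6 from numerator and denominator to get the reduced form.

(-u - 2)/(u - 5)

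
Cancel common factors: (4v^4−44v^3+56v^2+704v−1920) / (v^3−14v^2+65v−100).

(4v^2−8v−96)/(v−5)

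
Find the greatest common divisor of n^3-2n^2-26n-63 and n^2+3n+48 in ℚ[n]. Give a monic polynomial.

Apply the Euclidean algorithm:
  n^3-2n^2-26n-63 = (n-5)(n^2+3n+48) + (-59n+177)
  n^2+3n+48 = (-(1/59)n-6/59)(-59n+177) + (66)
  -59n+177 = (-(59/66)n+59/22)(66) + (0)
The last nonzero remainder is the constant 66, so the polynomials are coprime and gcd = 1.

1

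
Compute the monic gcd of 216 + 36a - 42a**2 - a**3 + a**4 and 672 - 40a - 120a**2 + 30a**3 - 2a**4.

-12 - 4a + a**2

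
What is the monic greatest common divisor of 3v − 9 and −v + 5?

Apply the Euclidean algorithm:
  3v − 9 = (−3)(−v + 5) + (6)
  −v + 5 = (−(1/6)v + 5/6)(6) + (0)
The last nonzero remainder is the constant 6, so the polynomials are coprime and gcd = 1.

1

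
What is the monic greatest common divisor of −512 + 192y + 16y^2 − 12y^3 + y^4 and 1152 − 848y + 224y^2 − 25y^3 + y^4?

−128 + 80y − 16y^2 + y^3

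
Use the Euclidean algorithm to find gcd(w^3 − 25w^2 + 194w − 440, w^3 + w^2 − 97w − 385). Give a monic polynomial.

w − 11

Apply the Euclidean algorithm:
  w^3 − 25w^2 + 194w − 440 = (w^3 + w^2 − 97w − 385) + (−26w^2 + 291w − 55)
  w^3 + w^2 − 97w − 385 = (−(1/26)w − 317/676)(−26w^2 + 291w − 55) + ((25245/676)w − 277695/676)
  −26w^2 + 291w − 55 = (−(17576/25245)w + 676/5049)((25245/676)w − 277695/676) + (0)
Last nonzero remainder: (25245/676)w − 277695/676. Dividing through by 25245/676 gives the monic gcd w − 11.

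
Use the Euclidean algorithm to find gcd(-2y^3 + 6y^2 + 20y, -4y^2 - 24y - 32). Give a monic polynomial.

y + 2

Repeated division with remainder:
  -2y^3 + 6y^2 + 20y = ((1/2)y - 9/2)(-4y^2 - 24y - 32) + (-72y - 144)
  -4y^2 - 24y - 32 = ((1/18)y + 2/9)(-72y - 144) + (0)
Last nonzero remainder: -72y - 144. Dividing through by -72 gives the monic gcd y + 2.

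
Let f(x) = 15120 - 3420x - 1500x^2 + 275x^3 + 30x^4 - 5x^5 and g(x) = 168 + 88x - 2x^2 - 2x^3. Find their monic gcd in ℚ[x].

Euclidean algorithm in ℚ[x]:
  -5x^5 + 30x^4 + 275x^3 - 1500x^2 - 3420x + 15120 = ((5/2)x^2 - (35/2)x - 10)(-2x^3 - 2x^2 + 88x + 168) + (-400x^2 + 400x + 16800)
  -2x^3 - 2x^2 + 88x + 168 = ((1/200)x + 1/100)(-400x^2 + 400x + 16800) + (0)
Last nonzero remainder: -400x^2 + 400x + 16800. Dividing through by -400 gives the monic gcd x^2 - x - 42.

-42 - x + x^2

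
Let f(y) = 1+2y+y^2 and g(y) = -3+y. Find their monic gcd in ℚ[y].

1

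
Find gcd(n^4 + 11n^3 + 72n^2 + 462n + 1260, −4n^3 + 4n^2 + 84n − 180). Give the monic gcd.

Repeated division with remainder:
  n^4 + 11n^3 + 72n^2 + 462n + 1260 = (−(1/4)n − 3)(−4n^3 + 4n^2 + 84n − 180) + (105n^2 + 669n + 720)
  −4n^3 + 4n^2 + 84n − 180 = (−(4/105)n + 344/1225)(105n^2 + 669n + 720) + (−(93636/1225)n − 93636/245)
  105n^2 + 669n + 720 = (−(42875/31212)n − 4900/2601)(−(93636/1225)n − 93636/245) + (0)
Last nonzero remainder: −(93636/1225)n − 93636/245. Dividing through by −93636/1225 gives the monic gcd n + 5.

n + 5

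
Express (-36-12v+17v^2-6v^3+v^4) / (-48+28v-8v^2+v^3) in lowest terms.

(-3-2v+v^2)/(-4+v)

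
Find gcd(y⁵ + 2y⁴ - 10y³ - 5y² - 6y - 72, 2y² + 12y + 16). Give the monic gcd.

y² + 6y + 8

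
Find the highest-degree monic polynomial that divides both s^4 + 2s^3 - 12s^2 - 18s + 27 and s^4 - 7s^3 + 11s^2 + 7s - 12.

Euclidean algorithm in ℚ[s]:
  s^4 + 2s^3 - 12s^2 - 18s + 27 = (s^4 - 7s^3 + 11s^2 + 7s - 12) + (9s^3 - 23s^2 - 25s + 39)
  s^4 - 7s^3 + 11s^2 + 7s - 12 = ((1/9)s - 40/81)(9s^3 - 23s^2 - 25s + 39) + ((196/81)s^2 - (784/81)s + 196/27)
  9s^3 - 23s^2 - 25s + 39 = ((729/196)s + 1053/196)((196/81)s^2 - (784/81)s + 196/27) + (0)
Last nonzero remainder: (196/81)s^2 - (784/81)s + 196/27. Dividing through by 196/81 gives the monic gcd s^2 - 4s + 3.

s^2 - 4s + 3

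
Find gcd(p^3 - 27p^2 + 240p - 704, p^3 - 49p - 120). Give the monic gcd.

p - 8

By polynomial division,
  p^3 - 27p^2 + 240p - 704 = (p^3 - 49p - 120) + (-27p^2 + 289p - 584)
  p^3 - 49p - 120 = (-(1/27)p - 289/729)(-27p^2 + 289p - 584) + ((32032/729)p - 256256/729)
  -27p^2 + 289p - 584 = (-(19683/32032)p + 53217/32032)((32032/729)p - 256256/729) + (0)
Last nonzero remainder: (32032/729)p - 256256/729. Dividing through by 32032/729 gives the monic gcd p - 8.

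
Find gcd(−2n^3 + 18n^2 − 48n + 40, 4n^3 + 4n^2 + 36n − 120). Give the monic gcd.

By polynomial division,
  −2n^3 + 18n^2 − 48n + 40 = (−1/2)(4n^3 + 4n^2 + 36n − 120) + (20n^2 − 30n − 20)
  4n^3 + 4n^2 + 36n − 120 = ((1/5)n + 1/2)(20n^2 − 30n − 20) + (55n − 110)
  20n^2 − 30n − 20 = ((4/11)n + 2/11)(55n − 110) + (0)
Last nonzero remainder: 55n − 110. Dividing through by 55 gives the monic gcd n − 2.

n − 2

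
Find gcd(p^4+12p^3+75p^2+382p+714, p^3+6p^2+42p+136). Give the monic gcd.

p^2+2p+34

Apply the Euclidean algorithm:
  p^4+12p^3+75p^2+382p+714 = (p+6)(p^3+6p^2+42p+136) + (−3p^2−6p−102)
  p^3+6p^2+42p+136 = (−(1/3)p−4/3)(−3p^2−6p−102) + (0)
Last nonzero remainder: −3p^2−6p−102. Dividing through by −3 gives the monic gcd p^2+2p+34.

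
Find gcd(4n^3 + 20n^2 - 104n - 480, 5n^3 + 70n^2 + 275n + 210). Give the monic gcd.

Euclidean algorithm in ℚ[n]:
  4n^3 + 20n^2 - 104n - 480 = (4/5)(5n^3 + 70n^2 + 275n + 210) + (-36n^2 - 324n - 648)
  5n^3 + 70n^2 + 275n + 210 = (-(5/36)n - 25/36)(-36n^2 - 324n - 648) + (-40n - 240)
  -36n^2 - 324n - 648 = ((9/10)n + 27/10)(-40n - 240) + (0)
Last nonzero remainder: -40n - 240. Dividing through by -40 gives the monic gcd n + 6.

n + 6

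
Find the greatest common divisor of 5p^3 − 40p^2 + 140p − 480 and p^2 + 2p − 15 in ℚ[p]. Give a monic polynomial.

1

By polynomial division,
  5p^3 − 40p^2 + 140p − 480 = (5p − 50)(p^2 + 2p − 15) + (315p − 1230)
  p^2 + 2p − 15 = ((1/315)p + 124/6615)(315p − 1230) + (3553/441)
  315p − 1230 = ((138915/3553)p − 542430/3553)(3553/441) + (0)
The last nonzero remainder is the constant 3553/441, so the polynomials are coprime and gcd = 1.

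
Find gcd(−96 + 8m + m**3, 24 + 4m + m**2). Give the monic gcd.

24 + 4m + m**2

Euclidean algorithm in ℚ[m]:
  m**3 + 8m − 96 = (m − 4)(m**2 + 4m + 24) + (0)
The last nonzero remainder m**2 + 4m + 24 is already monic.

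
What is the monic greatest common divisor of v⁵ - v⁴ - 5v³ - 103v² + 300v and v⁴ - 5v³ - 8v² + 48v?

v² - 4v

Repeated division with remainder:
  v⁵ - v⁴ - 5v³ - 103v² + 300v = (v + 4)(v⁴ - 5v³ - 8v² + 48v) + (23v³ - 119v² + 108v)
  v⁴ - 5v³ - 8v² + 48v = ((1/23)v + 4/529)(23v³ - 119v² + 108v) + (-(6240/529)v² + (24960/529)v)
  23v³ - 119v² + 108v = (-(12167/6240)v + 4761/2080)(-(6240/529)v² + (24960/529)v) + (0)
Last nonzero remainder: -(6240/529)v² + (24960/529)v. Dividing through by -6240/529 gives the monic gcd v² - 4v.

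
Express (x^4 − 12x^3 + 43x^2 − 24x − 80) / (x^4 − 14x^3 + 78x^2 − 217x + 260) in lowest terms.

(x^2 − 3x − 4)/(x^2 − 5x + 13)

By polynomial division,
  x^4 − 12x^3 + 43x^2 − 24x − 80 = (x^4 − 14x^3 + 78x^2 − 217x + 260) + (2x^3 − 35x^2 + 193x − 340)
  x^4 − 14x^3 + 78x^2 − 217x + 260 = ((1/2)x + 7/4)(2x^3 − 35x^2 + 193x − 340) + ((171/4)x^2 − (1539/4)x + 855)
  2x^3 − 35x^2 + 193x − 340 = ((8/171)x − 68/171)((171/4)x^2 − (1539/4)x + 855) + (0)
Last nonzero remainder: (171/4)x^2 − (1539/4)x + 855. Dividing through by 171/4 gives the monic gcd x^2 − 9x + 20.
Cancel x^2 − 9x + 20 from numerator and denominator to get the reduced form.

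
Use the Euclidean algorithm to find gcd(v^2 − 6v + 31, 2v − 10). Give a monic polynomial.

1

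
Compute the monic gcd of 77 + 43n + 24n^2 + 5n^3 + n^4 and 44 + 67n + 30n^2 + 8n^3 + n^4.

11 + 3n + n^2

Repeated division with remainder:
  n^4 + 5n^3 + 24n^2 + 43n + 77 = (n^4 + 8n^3 + 30n^2 + 67n + 44) + (-3n^3 - 6n^2 - 24n + 33)
  n^4 + 8n^3 + 30n^2 + 67n + 44 = (-(1/3)n - 2)(-3n^3 - 6n^2 - 24n + 33) + (10n^2 + 30n + 110)
  -3n^3 - 6n^2 - 24n + 33 = (-(3/10)n + 3/10)(10n^2 + 30n + 110) + (0)
Last nonzero remainder: 10n^2 + 30n + 110. Dividing through by 10 gives the monic gcd n^2 + 3n + 11.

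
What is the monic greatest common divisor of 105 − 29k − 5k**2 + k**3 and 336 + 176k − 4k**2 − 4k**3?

By polynomial division,
  k**3 − 5k**2 − 29k + 105 = (−1/4)(−4k**3 − 4k**2 + 176k + 336) + (−6k**2 + 15k + 189)
  −4k**3 − 4k**2 + 176k + 336 = ((2/3)k + 7/3)(−6k**2 + 15k + 189) + (15k − 105)
  −6k**2 + 15k + 189 = (−(2/5)k − 9/5)(15k − 105) + (0)
Last nonzero remainder: 15k − 105. Dividing through by 15 gives the monic gcd k − 7.

−7 + k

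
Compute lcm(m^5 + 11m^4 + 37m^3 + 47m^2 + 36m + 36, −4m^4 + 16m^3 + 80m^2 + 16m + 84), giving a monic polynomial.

Apply the Euclidean algorithm:
  m^5 + 11m^4 + 37m^3 + 47m^2 + 36m + 36 = (−(1/4)m − 15/4)(−4m^4 + 16m^3 + 80m^2 + 16m + 84) + (117m^3 + 351m^2 + 117m + 351)
  −4m^4 + 16m^3 + 80m^2 + 16m + 84 = (−(4/117)m + 28/117)(117m^3 + 351m^2 + 117m + 351) + (0)
Last nonzero remainder: 117m^3 + 351m^2 + 117m + 351. Dividing through by 117 gives the monic gcd m^3 + 3m^2 + m + 3.
Then lcm(f, g) = f·g / gcd(f, g); expanding and making the result monic gives the answer.

m^6 + 4m^5 − 40m^4 − 212m^3 − 293m^2 − 216m − 252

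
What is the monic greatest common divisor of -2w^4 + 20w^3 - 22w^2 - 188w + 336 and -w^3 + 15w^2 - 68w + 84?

Apply the Euclidean algorithm:
  -2w^4 + 20w^3 - 22w^2 - 188w + 336 = (2w + 10)(-w^3 + 15w^2 - 68w + 84) + (-36w^2 + 324w - 504)
  -w^3 + 15w^2 - 68w + 84 = ((1/36)w - 1/6)(-36w^2 + 324w - 504) + (0)
Last nonzero remainder: -36w^2 + 324w - 504. Dividing through by -36 gives the monic gcd w^2 - 9w + 14.

w^2 - 9w + 14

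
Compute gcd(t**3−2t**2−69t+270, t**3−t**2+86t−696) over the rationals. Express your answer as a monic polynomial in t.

t−6

Euclidean algorithm in ℚ[t]:
  t**3−2t**2−69t+270 = (t**3−t**2+86t−696) + (−t**2−155t+966)
  t**3−t**2+86t−696 = (−t+156)(−t**2−155t+966) + (25232t−151392)
  −t**2−155t+966 = (−(1/25232)t−161/25232)(25232t−151392) + (0)
Last nonzero remainder: 25232t−151392. Dividing through by 25232 gives the monic gcd t−6.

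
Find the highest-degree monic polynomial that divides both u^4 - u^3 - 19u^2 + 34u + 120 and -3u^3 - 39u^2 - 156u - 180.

u + 2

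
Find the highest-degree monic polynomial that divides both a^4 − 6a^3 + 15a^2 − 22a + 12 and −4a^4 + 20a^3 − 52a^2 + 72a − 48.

a^2 − 2a + 4

Apply the Euclidean algorithm:
  a^4 − 6a^3 + 15a^2 − 22a + 12 = (−1/4)(−4a^4 + 20a^3 − 52a^2 + 72a − 48) + (−a^3 + 2a^2 − 4a)
  −4a^4 + 20a^3 − 52a^2 + 72a − 48 = (4a − 12)(−a^3 + 2a^2 − 4a) + (−12a^2 + 24a − 48)
  −a^3 + 2a^2 − 4a = ((1/12)a)(−12a^2 + 24a − 48) + (0)
Last nonzero remainder: −12a^2 + 24a − 48. Dividing through by −12 gives the monic gcd a^2 − 2a + 4.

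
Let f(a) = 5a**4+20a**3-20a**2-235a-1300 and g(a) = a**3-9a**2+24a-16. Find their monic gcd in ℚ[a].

Apply the Euclidean algorithm:
  5a**4+20a**3-20a**2-235a-1300 = (5a+65)(a**3-9a**2+24a-16) + (445a**2-1715a-260)
  a**3-9a**2+24a-16 = ((1/445)a-458/39605)(445a**2-1715a-260) + ((37638/7921)a-150552/7921)
  445a**2-1715a-260 = ((3524845/37638)a+514865/37638)((37638/7921)a-150552/7921) + (0)
Last nonzero remainder: (37638/7921)a-150552/7921. Dividing through by 37638/7921 gives the monic gcd a-4.

a-4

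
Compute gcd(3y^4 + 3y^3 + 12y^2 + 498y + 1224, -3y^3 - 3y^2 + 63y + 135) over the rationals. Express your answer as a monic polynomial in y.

y + 3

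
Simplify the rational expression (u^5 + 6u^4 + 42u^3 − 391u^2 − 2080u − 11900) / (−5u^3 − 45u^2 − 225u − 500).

(−u^3 − u^2 − 12u + 476)/(5u + 20)

By polynomial division,
  u^5 + 6u^4 + 42u^3 − 391u^2 − 2080u − 11900 = (−(1/5)u^2 + (3/5)u − 24/5)(−5u^3 − 45u^2 − 225u − 500) + (−572u^2 − 2860u − 14300)
  −5u^3 − 45u^2 − 225u − 500 = ((5/572)u + 5/143)(−572u^2 − 2860u − 14300) + (0)
Last nonzero remainder: −572u^2 − 2860u − 14300. Dividing through by −572 gives the monic gcd u^2 + 5u + 25.
Cancel u^2 + 5u + 25 from numerator and denominator to get the reduced form.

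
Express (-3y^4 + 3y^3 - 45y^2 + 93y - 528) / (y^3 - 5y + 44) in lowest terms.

(-3y^2 - 9y - 48)/(y + 4)

Repeated division with remainder:
  -3y^4 + 3y^3 - 45y^2 + 93y - 528 = (-3y + 3)(y^3 - 5y + 44) + (-60y^2 + 240y - 660)
  y^3 - 5y + 44 = (-(1/60)y - 1/15)(-60y^2 + 240y - 660) + (0)
Last nonzero remainder: -60y^2 + 240y - 660. Dividing through by -60 gives the monic gcd y^2 - 4y + 11.
Cancel y^2 - 4y + 11 from numerator and denominator to get the reduced form.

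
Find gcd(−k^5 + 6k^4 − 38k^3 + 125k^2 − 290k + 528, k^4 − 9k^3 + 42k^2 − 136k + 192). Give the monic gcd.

k^3 − 5k^2 + 22k − 48

Apply the Euclidean algorithm:
  −k^5 + 6k^4 − 38k^3 + 125k^2 − 290k + 528 = (−k − 3)(k^4 − 9k^3 + 42k^2 − 136k + 192) + (−23k^3 + 115k^2 − 506k + 1104)
  k^4 − 9k^3 + 42k^2 − 136k + 192 = (−(1/23)k + 4/23)(−23k^3 + 115k^2 − 506k + 1104) + (0)
Last nonzero remainder: −23k^3 + 115k^2 − 506k + 1104. Dividing through by −23 gives the monic gcd k^3 − 5k^2 + 22k − 48.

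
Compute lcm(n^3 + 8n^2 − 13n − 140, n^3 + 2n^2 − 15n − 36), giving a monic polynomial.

Euclidean algorithm in ℚ[n]:
  n^3 + 8n^2 − 13n − 140 = (n^3 + 2n^2 − 15n − 36) + (6n^2 + 2n − 104)
  n^3 + 2n^2 − 15n − 36 = ((1/6)n + 5/18)(6n^2 + 2n − 104) + ((16/9)n − 64/9)
  6n^2 + 2n − 104 = ((27/8)n + 117/8)((16/9)n − 64/9) + (0)
Last nonzero remainder: (16/9)n − 64/9. Dividing through by 16/9 gives the monic gcd n − 4.
Then lcm(f, g) = f·g / gcd(f, g); expanding and making the result monic gives the answer.

n^5 + 14n^4 + 44n^3 − 146n^2 − 957n − 1260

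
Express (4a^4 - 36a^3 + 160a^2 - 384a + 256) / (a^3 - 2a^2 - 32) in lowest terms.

(4a^3 - 20a^2 + 80a - 64)/(a^2 + 2a + 8)

Apply the Euclidean algorithm:
  4a^4 - 36a^3 + 160a^2 - 384a + 256 = (4a - 28)(a^3 - 2a^2 - 32) + (104a^2 - 256a - 640)
  a^3 - 2a^2 - 32 = ((1/104)a + 3/676)(104a^2 - 256a - 640) + ((1232/169)a - 4928/169)
  104a^2 - 256a - 640 = ((2197/154)a + 1690/77)((1232/169)a - 4928/169) + (0)
Last nonzero remainder: (1232/169)a - 4928/169. Dividing through by 1232/169 gives the monic gcd a - 4.
Cancel a - 4 from numerator and denominator to get the reduced form.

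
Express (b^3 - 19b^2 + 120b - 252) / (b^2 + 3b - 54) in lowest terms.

(b^2 - 13b + 42)/(b + 9)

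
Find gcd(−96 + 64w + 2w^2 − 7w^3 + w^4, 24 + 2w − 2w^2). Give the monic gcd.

−12 − w + w^2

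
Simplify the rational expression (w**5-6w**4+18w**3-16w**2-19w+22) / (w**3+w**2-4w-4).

(w**3-5w**2+15w-11)/(w+2)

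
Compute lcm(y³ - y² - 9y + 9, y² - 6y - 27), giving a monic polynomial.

Apply the Euclidean algorithm:
  y³ - y² - 9y + 9 = (y + 5)(y² - 6y - 27) + (48y + 144)
  y² - 6y - 27 = ((1/48)y - 3/16)(48y + 144) + (0)
Last nonzero remainder: 48y + 144. Dividing through by 48 gives the monic gcd y + 3.
Then lcm(f, g) = f·g / gcd(f, g); expanding and making the result monic gives the answer.

y⁴ - 10y³ + 90y - 81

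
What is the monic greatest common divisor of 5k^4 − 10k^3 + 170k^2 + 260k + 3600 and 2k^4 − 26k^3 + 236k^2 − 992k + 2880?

By polynomial division,
  5k^4 − 10k^3 + 170k^2 + 260k + 3600 = (5/2)(2k^4 − 26k^3 + 236k^2 − 992k + 2880) + (55k^3 − 420k^2 + 2740k − 3600)
  2k^4 − 26k^3 + 236k^2 − 992k + 2880 = ((2/55)k − 118/605)(55k^3 − 420k^2 + 2740k − 3600) + ((6588/121)k^2 − (39528/121)k + 263520/121)
  55k^3 − 420k^2 + 2740k − 3600 = ((6655/6588)k − 605/366)((6588/121)k^2 − (39528/121)k + 263520/121) + (0)
Last nonzero remainder: (6588/121)k^2 − (39528/121)k + 263520/121. Dividing through by 6588/121 gives the monic gcd k^2 − 6k + 40.

k^2 − 6k + 40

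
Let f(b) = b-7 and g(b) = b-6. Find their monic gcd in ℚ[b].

Euclidean algorithm in ℚ[b]:
  b-7 = (b-6) + (-1)
  b-6 = (-b+6)(-1) + (0)
The last nonzero remainder is the constant -1, so the polynomials are coprime and gcd = 1.

1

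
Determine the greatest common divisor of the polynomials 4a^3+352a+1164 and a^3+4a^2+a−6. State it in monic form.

a+3

Apply the Euclidean algorithm:
  4a^3+352a+1164 = (4)(a^3+4a^2+a−6) + (−16a^2+348a+1188)
  a^3+4a^2+a−6 = (−(1/16)a−103/64)(−16a^2+348a+1188) + ((10165/16)a+30495/16)
  −16a^2+348a+1188 = (−(256/10165)a+6336/10165)((10165/16)a+30495/16) + (0)
Last nonzero remainder: (10165/16)a+30495/16. Dividing through by 10165/16 gives the monic gcd a+3.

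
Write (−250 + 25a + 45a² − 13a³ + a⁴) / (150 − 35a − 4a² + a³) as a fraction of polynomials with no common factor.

(−10 − 3a + a²)/(6 + a)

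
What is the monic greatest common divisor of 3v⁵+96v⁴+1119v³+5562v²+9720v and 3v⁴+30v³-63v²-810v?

Repeated division with remainder:
  3v⁵+96v⁴+1119v³+5562v²+9720v = (v+22)(3v⁴+30v³-63v²-810v) + (522v³+7758v²+27540v)
  3v⁴+30v³-63v²-810v = ((1/174)v-47/1682)(522v³+7758v²+27540v) + (-(3780/841)v²-(34020/841)v)
  522v³+7758v²+27540v = (-(24389/210)v-14297/21)(-(3780/841)v²-(34020/841)v) + (0)
Last nonzero remainder: -(3780/841)v²-(34020/841)v. Dividing through by -3780/841 gives the monic gcd v²+9v.

v²+9v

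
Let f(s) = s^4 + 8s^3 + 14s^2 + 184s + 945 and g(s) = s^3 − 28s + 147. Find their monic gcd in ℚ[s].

s + 7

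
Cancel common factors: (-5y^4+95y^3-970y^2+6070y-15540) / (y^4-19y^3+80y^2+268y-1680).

Euclidean algorithm in ℚ[y]:
  -5y^4+95y^3-970y^2+6070y-15540 = (-5)(y^4-19y^3+80y^2+268y-1680) + (-570y^2+7410y-23940)
  y^4-19y^3+80y^2+268y-1680 = (-(1/570)y^2+(1/95)y+4/57)(-570y^2+7410y-23940) + (0)
Last nonzero remainder: -570y^2+7410y-23940. Dividing through by -570 gives the monic gcd y^2-13y+42.
Cancel y^2-13y+42 from numerator and denominator to get the reduced form.

(-5y^2+30y-370)/(y^2-6y-40)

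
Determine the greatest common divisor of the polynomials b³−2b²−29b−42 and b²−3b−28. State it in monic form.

b−7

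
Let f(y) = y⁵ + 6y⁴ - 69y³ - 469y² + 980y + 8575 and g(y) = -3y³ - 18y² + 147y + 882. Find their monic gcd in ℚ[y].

Euclidean algorithm in ℚ[y]:
  y⁵ + 6y⁴ - 69y³ - 469y² + 980y + 8575 = (-(1/3)y² + 20/3)(-3y³ - 18y² + 147y + 882) + (-55y² + 2695)
  -3y³ - 18y² + 147y + 882 = ((3/55)y + 18/55)(-55y² + 2695) + (0)
Last nonzero remainder: -55y² + 2695. Dividing through by -55 gives the monic gcd y² - 49.

y² - 49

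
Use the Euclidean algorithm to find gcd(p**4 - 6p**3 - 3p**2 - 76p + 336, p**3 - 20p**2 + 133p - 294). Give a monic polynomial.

By polynomial division,
  p**4 - 6p**3 - 3p**2 - 76p + 336 = (p + 14)(p**3 - 20p**2 + 133p - 294) + (144p**2 - 1644p + 4452)
  p**3 - 20p**2 + 133p - 294 = ((1/144)p - 103/1728)(144p**2 - 1644p + 4452) + ((589/144)p - 4123/144)
  144p**2 - 1644p + 4452 = ((20736/589)p - 91584/589)((589/144)p - 4123/144) + (0)
Last nonzero remainder: (589/144)p - 4123/144. Dividing through by 589/144 gives the monic gcd p - 7.

p - 7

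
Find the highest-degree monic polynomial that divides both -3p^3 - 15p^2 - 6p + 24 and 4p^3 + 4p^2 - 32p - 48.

p + 2

Repeated division with remainder:
  -3p^3 - 15p^2 - 6p + 24 = (-3/4)(4p^3 + 4p^2 - 32p - 48) + (-12p^2 - 30p - 12)
  4p^3 + 4p^2 - 32p - 48 = (-(1/3)p + 1/2)(-12p^2 - 30p - 12) + (-21p - 42)
  -12p^2 - 30p - 12 = ((4/7)p + 2/7)(-21p - 42) + (0)
Last nonzero remainder: -21p - 42. Dividing through by -21 gives the monic gcd p + 2.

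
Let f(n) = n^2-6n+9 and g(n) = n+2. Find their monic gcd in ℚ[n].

Repeated division with remainder:
  n^2-6n+9 = (n-8)(n+2) + (25)
  n+2 = ((1/25)n+2/25)(25) + (0)
The last nonzero remainder is the constant 25, so the polynomials are coprime and gcd = 1.

1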